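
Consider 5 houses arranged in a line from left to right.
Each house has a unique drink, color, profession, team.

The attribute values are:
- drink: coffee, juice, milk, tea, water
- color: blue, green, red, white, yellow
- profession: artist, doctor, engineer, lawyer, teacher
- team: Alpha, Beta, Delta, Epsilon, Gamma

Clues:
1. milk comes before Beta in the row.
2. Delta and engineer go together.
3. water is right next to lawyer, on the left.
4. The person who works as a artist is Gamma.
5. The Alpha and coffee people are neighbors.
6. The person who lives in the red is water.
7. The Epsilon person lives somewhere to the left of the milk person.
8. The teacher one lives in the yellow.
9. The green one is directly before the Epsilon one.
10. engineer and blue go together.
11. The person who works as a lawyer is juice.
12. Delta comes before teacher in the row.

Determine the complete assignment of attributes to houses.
Solution:

House | Drink | Color | Profession | Team
-----------------------------------------
  1   | water | red | artist | Gamma
  2   | juice | green | lawyer | Alpha
  3   | coffee | white | doctor | Epsilon
  4   | milk | blue | engineer | Delta
  5   | tea | yellow | teacher | Beta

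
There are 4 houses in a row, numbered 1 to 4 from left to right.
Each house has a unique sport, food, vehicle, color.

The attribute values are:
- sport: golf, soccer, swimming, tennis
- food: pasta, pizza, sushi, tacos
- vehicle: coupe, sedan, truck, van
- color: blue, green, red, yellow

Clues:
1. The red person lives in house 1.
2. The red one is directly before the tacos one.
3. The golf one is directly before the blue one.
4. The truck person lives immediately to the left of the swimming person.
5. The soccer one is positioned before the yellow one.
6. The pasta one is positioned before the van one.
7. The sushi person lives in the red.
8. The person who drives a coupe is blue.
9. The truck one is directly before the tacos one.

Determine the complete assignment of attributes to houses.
Solution:

House | Sport | Food | Vehicle | Color
--------------------------------------
  1   | golf | sushi | truck | red
  2   | swimming | tacos | coupe | blue
  3   | soccer | pasta | sedan | green
  4   | tennis | pizza | van | yellow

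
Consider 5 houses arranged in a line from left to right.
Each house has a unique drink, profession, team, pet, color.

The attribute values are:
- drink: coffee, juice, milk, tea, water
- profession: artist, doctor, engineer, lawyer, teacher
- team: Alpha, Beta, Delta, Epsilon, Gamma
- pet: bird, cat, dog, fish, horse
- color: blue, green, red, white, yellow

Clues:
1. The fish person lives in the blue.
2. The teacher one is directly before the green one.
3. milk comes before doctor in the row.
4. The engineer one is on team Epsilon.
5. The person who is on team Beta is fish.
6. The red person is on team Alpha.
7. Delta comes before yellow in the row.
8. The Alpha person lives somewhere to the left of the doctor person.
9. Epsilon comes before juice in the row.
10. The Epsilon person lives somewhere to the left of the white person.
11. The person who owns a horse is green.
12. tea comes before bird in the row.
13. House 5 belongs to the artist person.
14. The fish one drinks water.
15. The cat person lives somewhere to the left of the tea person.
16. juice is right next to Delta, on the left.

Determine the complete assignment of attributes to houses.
Solution:

House | Drink | Profession | Team | Pet | Color
-----------------------------------------------
  1   | water | teacher | Beta | fish | blue
  2   | milk | engineer | Epsilon | horse | green
  3   | juice | lawyer | Alpha | cat | red
  4   | tea | doctor | Delta | dog | white
  5   | coffee | artist | Gamma | bird | yellow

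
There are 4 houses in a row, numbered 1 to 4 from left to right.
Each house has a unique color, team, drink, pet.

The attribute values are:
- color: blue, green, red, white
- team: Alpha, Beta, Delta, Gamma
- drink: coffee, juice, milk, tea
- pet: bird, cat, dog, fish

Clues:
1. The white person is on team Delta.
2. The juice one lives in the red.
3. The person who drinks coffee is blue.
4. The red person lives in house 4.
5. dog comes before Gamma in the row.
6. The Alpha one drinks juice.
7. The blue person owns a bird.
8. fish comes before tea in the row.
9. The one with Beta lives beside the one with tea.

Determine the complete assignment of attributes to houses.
Solution:

House | Color | Team | Drink | Pet
----------------------------------
  1   | green | Beta | milk | fish
  2   | white | Delta | tea | dog
  3   | blue | Gamma | coffee | bird
  4   | red | Alpha | juice | cat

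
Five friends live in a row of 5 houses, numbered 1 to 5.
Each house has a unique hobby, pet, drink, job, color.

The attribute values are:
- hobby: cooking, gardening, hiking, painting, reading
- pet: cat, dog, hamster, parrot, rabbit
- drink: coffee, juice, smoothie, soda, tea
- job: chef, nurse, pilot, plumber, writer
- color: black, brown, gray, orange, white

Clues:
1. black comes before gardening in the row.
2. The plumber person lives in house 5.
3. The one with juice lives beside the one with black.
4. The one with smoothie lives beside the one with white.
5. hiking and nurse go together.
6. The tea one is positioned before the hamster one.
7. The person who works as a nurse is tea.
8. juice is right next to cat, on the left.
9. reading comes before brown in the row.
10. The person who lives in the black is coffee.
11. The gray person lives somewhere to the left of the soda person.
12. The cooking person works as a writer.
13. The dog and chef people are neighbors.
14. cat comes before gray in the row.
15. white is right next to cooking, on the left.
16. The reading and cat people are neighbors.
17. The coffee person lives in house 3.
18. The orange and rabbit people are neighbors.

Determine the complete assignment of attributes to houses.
Solution:

House | Hobby | Pet | Drink | Job | Color
-----------------------------------------
  1   | painting | dog | smoothie | pilot | orange
  2   | reading | rabbit | juice | chef | white
  3   | cooking | cat | coffee | writer | black
  4   | hiking | parrot | tea | nurse | gray
  5   | gardening | hamster | soda | plumber | brown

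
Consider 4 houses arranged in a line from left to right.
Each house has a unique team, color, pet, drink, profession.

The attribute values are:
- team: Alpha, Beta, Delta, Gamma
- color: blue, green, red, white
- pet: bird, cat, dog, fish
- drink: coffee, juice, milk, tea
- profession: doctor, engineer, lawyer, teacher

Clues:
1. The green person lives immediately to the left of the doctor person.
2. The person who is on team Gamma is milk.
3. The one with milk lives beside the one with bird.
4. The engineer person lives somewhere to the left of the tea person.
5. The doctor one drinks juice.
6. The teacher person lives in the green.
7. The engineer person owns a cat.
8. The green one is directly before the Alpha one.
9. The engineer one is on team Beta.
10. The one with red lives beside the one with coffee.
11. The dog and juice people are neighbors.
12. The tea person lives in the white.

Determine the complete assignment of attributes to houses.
Solution:

House | Team | Color | Pet | Drink | Profession
-----------------------------------------------
  1   | Gamma | green | dog | milk | teacher
  2   | Alpha | red | bird | juice | doctor
  3   | Beta | blue | cat | coffee | engineer
  4   | Delta | white | fish | tea | lawyer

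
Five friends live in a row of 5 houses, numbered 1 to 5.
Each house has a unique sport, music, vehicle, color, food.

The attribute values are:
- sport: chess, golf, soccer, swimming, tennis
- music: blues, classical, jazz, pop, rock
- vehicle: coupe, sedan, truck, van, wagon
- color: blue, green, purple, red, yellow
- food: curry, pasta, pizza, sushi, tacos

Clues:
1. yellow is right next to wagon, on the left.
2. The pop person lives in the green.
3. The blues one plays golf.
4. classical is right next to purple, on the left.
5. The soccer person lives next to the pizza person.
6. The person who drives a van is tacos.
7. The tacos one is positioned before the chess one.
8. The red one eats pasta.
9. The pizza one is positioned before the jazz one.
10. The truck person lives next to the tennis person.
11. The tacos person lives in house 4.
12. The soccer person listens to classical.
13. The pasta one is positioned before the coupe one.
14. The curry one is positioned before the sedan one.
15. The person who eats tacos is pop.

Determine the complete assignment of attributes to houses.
Solution:

House | Sport | Music | Vehicle | Color | Food
----------------------------------------------
  1   | soccer | classical | truck | yellow | curry
  2   | tennis | rock | wagon | purple | pizza
  3   | golf | blues | sedan | red | pasta
  4   | swimming | pop | van | green | tacos
  5   | chess | jazz | coupe | blue | sushi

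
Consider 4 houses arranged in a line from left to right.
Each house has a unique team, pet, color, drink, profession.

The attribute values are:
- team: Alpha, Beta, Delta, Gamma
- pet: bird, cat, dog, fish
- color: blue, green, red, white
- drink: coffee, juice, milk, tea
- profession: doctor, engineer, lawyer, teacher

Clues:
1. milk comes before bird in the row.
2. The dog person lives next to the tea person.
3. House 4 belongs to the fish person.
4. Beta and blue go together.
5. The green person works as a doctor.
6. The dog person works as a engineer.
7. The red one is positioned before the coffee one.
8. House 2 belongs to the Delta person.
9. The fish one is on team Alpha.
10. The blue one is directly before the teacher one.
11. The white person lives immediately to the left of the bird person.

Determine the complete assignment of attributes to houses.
Solution:

House | Team | Pet | Color | Drink | Profession
-----------------------------------------------
  1   | Beta | dog | blue | milk | engineer
  2   | Delta | cat | white | tea | teacher
  3   | Gamma | bird | red | juice | lawyer
  4   | Alpha | fish | green | coffee | doctor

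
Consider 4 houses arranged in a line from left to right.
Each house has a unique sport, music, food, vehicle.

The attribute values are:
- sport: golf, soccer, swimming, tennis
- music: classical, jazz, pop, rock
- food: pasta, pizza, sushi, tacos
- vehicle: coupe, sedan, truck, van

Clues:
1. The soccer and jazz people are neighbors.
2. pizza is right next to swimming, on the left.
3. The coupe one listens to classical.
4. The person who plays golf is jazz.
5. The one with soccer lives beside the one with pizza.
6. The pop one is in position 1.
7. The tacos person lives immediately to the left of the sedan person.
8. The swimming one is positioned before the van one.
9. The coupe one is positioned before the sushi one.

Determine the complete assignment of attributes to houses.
Solution:

House | Sport | Music | Food | Vehicle
--------------------------------------
  1   | soccer | pop | tacos | truck
  2   | golf | jazz | pizza | sedan
  3   | swimming | classical | pasta | coupe
  4   | tennis | rock | sushi | van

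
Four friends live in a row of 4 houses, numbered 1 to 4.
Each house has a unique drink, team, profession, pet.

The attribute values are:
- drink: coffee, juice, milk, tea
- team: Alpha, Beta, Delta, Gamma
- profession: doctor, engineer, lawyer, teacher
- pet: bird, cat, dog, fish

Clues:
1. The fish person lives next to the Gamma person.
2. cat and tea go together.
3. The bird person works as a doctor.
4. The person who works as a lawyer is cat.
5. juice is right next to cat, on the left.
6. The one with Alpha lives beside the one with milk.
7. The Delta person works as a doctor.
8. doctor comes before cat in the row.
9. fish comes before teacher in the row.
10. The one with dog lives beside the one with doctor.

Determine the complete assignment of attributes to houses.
Solution:

House | Drink | Team | Profession | Pet
---------------------------------------
  1   | coffee | Alpha | engineer | fish
  2   | milk | Gamma | teacher | dog
  3   | juice | Delta | doctor | bird
  4   | tea | Beta | lawyer | cat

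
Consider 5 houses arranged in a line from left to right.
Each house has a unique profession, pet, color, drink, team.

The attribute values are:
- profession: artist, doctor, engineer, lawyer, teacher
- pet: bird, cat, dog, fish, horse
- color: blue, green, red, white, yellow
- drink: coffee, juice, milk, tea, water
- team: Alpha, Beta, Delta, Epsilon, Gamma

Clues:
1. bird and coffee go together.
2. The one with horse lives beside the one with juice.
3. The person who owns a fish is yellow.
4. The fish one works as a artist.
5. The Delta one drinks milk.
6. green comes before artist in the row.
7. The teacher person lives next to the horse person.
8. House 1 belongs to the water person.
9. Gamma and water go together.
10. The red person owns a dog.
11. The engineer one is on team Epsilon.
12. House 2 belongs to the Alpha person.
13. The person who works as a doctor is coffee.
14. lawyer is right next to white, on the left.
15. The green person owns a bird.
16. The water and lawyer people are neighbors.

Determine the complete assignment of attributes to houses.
Solution:

House | Profession | Pet | Color | Drink | Team
-----------------------------------------------
  1   | teacher | dog | red | water | Gamma
  2   | lawyer | horse | blue | tea | Alpha
  3   | engineer | cat | white | juice | Epsilon
  4   | doctor | bird | green | coffee | Beta
  5   | artist | fish | yellow | milk | Delta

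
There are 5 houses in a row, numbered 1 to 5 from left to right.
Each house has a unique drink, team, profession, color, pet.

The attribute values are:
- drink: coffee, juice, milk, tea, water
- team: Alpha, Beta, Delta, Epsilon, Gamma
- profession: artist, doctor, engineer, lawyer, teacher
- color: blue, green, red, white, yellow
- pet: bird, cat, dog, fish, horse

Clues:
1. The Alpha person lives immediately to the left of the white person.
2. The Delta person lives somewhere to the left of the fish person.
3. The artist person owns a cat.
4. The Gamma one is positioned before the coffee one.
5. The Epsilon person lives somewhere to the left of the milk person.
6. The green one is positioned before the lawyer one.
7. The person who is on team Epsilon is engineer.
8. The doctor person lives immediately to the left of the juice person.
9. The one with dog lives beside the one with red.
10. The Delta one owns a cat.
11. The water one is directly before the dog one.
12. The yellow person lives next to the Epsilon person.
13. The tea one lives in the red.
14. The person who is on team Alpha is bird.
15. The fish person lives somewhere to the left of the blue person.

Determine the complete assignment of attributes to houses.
Solution:

House | Drink | Team | Profession | Color | Pet
-----------------------------------------------
  1   | water | Alpha | doctor | yellow | bird
  2   | juice | Epsilon | engineer | white | dog
  3   | tea | Delta | artist | red | cat
  4   | milk | Gamma | teacher | green | fish
  5   | coffee | Beta | lawyer | blue | horse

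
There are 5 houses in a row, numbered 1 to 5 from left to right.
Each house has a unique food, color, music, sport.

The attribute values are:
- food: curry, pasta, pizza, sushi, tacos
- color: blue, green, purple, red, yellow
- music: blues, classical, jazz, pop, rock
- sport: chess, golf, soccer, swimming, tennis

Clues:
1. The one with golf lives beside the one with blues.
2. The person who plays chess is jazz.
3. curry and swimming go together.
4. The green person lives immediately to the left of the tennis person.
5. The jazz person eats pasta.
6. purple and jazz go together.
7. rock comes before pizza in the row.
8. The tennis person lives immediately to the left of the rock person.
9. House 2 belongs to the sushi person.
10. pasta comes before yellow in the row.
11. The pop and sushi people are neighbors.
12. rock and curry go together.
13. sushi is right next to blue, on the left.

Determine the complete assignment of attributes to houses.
Solution:

House | Food | Color | Music | Sport
------------------------------------
  1   | tacos | green | pop | golf
  2   | sushi | red | blues | tennis
  3   | curry | blue | rock | swimming
  4   | pasta | purple | jazz | chess
  5   | pizza | yellow | classical | soccer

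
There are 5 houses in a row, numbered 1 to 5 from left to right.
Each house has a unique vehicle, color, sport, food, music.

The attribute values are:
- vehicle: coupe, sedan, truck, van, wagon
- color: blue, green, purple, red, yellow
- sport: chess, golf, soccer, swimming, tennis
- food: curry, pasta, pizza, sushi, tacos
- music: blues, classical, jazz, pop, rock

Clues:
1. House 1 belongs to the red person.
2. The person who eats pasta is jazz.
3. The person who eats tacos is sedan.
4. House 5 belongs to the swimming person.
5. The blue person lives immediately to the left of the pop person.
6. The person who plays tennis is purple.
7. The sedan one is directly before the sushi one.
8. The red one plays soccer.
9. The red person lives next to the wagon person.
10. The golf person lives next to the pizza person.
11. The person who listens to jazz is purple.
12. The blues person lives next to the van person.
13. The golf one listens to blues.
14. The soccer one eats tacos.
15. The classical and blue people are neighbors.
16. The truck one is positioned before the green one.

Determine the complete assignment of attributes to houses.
Solution:

House | Vehicle | Color | Sport | Food | Music
----------------------------------------------
  1   | sedan | red | soccer | tacos | classical
  2   | wagon | blue | golf | sushi | blues
  3   | van | yellow | chess | pizza | pop
  4   | truck | purple | tennis | pasta | jazz
  5   | coupe | green | swimming | curry | rock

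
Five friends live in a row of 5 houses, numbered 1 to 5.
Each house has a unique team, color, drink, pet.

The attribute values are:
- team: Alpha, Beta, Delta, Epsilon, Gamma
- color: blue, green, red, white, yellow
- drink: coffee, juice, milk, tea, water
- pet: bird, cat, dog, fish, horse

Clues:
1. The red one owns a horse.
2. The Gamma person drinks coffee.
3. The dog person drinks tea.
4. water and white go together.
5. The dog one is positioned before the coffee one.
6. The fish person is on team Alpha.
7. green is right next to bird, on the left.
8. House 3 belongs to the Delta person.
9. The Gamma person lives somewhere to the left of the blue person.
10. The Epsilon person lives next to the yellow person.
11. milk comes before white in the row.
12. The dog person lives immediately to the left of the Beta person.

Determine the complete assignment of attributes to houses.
Solution:

House | Team | Color | Drink | Pet
----------------------------------
  1   | Epsilon | green | tea | dog
  2   | Beta | yellow | milk | bird
  3   | Delta | white | water | cat
  4   | Gamma | red | coffee | horse
  5   | Alpha | blue | juice | fish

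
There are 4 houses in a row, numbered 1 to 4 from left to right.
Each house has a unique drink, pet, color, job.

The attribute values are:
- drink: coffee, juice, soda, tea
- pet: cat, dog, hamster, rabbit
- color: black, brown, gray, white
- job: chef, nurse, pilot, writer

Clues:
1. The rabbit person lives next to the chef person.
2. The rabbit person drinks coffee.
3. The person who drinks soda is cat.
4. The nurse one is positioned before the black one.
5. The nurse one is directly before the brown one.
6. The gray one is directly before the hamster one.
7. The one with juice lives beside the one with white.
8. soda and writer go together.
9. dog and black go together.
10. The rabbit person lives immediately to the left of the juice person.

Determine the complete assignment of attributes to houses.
Solution:

House | Drink | Pet | Color | Job
---------------------------------
  1   | coffee | rabbit | gray | nurse
  2   | juice | hamster | brown | chef
  3   | soda | cat | white | writer
  4   | tea | dog | black | pilot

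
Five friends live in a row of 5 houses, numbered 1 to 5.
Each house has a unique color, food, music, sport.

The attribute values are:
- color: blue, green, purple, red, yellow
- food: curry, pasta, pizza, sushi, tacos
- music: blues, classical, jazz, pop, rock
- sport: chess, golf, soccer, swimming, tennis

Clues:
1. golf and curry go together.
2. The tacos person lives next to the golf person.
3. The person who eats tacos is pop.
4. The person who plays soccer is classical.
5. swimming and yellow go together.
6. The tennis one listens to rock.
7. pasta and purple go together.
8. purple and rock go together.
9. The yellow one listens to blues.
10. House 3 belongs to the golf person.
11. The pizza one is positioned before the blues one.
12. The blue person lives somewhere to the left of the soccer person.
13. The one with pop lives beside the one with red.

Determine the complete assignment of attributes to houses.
Solution:

House | Color | Food | Music | Sport
------------------------------------
  1   | purple | pasta | rock | tennis
  2   | blue | tacos | pop | chess
  3   | red | curry | jazz | golf
  4   | green | pizza | classical | soccer
  5   | yellow | sushi | blues | swimming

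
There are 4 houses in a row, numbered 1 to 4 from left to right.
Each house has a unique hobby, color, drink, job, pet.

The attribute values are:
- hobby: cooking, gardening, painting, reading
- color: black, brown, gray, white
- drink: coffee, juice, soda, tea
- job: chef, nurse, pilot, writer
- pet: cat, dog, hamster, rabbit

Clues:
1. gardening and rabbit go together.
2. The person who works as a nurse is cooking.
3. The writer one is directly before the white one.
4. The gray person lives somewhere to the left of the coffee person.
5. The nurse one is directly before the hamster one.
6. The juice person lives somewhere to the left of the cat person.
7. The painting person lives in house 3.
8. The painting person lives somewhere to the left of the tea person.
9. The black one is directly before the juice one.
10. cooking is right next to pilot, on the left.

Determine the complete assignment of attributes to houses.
Solution:

House | Hobby | Color | Drink | Job | Pet
-----------------------------------------
  1   | cooking | black | soda | nurse | dog
  2   | reading | gray | juice | pilot | hamster
  3   | painting | brown | coffee | writer | cat
  4   | gardening | white | tea | chef | rabbit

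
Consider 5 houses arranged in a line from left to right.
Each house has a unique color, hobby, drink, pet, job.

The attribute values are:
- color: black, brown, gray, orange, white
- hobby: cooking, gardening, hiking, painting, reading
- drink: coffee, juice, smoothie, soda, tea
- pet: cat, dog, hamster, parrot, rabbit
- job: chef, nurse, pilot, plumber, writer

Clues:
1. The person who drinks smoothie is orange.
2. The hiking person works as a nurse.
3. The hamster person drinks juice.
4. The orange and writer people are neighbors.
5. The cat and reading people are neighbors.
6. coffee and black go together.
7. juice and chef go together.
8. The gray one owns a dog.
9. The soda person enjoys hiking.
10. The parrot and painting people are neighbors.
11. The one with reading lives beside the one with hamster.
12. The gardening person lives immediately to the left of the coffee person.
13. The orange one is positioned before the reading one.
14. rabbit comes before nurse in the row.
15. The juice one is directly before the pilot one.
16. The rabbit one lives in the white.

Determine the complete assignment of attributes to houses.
Solution:

House | Color | Hobby | Drink | Pet | Job
-----------------------------------------
  1   | orange | gardening | smoothie | cat | plumber
  2   | black | reading | coffee | parrot | writer
  3   | brown | painting | juice | hamster | chef
  4   | white | cooking | tea | rabbit | pilot
  5   | gray | hiking | soda | dog | nurse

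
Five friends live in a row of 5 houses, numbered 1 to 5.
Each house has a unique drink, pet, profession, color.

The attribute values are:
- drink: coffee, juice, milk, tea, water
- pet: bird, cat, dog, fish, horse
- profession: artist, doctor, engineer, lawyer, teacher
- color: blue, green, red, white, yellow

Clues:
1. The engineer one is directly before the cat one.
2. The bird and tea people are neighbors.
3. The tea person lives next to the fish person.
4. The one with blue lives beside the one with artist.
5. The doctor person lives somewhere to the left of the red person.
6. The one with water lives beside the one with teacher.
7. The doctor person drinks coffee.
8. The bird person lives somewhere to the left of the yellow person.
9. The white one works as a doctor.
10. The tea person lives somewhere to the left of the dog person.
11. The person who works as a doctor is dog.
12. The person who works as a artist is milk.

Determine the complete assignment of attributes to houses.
Solution:

House | Drink | Pet | Profession | Color
----------------------------------------
  1   | water | bird | engineer | green
  2   | tea | cat | teacher | blue
  3   | milk | fish | artist | yellow
  4   | coffee | dog | doctor | white
  5   | juice | horse | lawyer | red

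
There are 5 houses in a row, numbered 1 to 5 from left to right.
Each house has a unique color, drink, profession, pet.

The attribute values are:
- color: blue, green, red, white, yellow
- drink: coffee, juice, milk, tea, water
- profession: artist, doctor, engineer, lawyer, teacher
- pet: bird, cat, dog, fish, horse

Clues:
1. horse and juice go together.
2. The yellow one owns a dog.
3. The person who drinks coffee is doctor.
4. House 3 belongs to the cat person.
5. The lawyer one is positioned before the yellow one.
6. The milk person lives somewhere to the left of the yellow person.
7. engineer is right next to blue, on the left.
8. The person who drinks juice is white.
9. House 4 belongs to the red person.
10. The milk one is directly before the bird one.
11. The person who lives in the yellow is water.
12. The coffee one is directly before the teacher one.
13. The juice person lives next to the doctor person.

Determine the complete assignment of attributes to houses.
Solution:

House | Color | Drink | Profession | Pet
----------------------------------------
  1   | white | juice | engineer | horse
  2   | blue | coffee | doctor | fish
  3   | green | milk | teacher | cat
  4   | red | tea | lawyer | bird
  5   | yellow | water | artist | dog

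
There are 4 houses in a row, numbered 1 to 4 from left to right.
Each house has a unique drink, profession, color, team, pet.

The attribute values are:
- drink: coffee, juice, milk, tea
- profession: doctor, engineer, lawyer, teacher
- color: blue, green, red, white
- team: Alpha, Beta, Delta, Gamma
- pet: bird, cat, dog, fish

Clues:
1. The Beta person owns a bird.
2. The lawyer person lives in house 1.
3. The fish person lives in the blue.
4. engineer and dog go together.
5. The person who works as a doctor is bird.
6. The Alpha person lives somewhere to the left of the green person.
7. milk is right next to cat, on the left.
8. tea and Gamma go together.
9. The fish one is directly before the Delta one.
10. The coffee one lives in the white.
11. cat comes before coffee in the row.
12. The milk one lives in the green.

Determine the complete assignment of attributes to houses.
Solution:

House | Drink | Profession | Color | Team | Pet
-----------------------------------------------
  1   | juice | lawyer | blue | Alpha | fish
  2   | milk | engineer | green | Delta | dog
  3   | tea | teacher | red | Gamma | cat
  4   | coffee | doctor | white | Beta | bird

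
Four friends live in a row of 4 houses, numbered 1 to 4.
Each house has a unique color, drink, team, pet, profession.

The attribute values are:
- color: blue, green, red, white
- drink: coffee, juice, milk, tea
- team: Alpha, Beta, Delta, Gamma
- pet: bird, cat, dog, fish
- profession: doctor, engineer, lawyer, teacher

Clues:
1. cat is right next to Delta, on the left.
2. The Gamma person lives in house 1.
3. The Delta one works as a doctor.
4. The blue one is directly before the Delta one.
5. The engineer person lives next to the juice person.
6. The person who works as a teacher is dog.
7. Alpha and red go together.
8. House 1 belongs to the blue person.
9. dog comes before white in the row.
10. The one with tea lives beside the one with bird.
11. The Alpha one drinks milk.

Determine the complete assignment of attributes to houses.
Solution:

House | Color | Drink | Team | Pet | Profession
-----------------------------------------------
  1   | blue | tea | Gamma | cat | engineer
  2   | green | juice | Delta | bird | doctor
  3   | red | milk | Alpha | dog | teacher
  4   | white | coffee | Beta | fish | lawyer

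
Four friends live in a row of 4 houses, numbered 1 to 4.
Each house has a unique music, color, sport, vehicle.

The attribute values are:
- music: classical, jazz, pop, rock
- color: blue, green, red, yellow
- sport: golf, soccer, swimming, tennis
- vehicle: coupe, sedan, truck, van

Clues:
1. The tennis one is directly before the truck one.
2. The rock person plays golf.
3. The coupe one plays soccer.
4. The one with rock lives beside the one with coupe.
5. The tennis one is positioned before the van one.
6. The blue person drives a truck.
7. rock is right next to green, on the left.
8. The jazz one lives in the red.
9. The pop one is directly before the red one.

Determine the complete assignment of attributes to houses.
Solution:

House | Music | Color | Sport | Vehicle
---------------------------------------
  1   | classical | yellow | tennis | sedan
  2   | rock | blue | golf | truck
  3   | pop | green | soccer | coupe
  4   | jazz | red | swimming | van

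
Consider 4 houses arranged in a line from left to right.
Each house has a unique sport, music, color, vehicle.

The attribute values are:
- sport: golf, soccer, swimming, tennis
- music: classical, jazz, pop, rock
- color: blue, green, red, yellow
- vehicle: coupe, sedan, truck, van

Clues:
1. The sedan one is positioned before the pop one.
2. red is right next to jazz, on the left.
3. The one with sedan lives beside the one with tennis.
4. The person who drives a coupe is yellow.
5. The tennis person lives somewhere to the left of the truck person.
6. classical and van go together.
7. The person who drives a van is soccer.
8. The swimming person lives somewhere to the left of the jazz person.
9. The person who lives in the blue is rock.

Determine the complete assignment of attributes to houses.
Solution:

House | Sport | Music | Color | Vehicle
---------------------------------------
  1   | swimming | rock | blue | sedan
  2   | tennis | pop | yellow | coupe
  3   | soccer | classical | red | van
  4   | golf | jazz | green | truck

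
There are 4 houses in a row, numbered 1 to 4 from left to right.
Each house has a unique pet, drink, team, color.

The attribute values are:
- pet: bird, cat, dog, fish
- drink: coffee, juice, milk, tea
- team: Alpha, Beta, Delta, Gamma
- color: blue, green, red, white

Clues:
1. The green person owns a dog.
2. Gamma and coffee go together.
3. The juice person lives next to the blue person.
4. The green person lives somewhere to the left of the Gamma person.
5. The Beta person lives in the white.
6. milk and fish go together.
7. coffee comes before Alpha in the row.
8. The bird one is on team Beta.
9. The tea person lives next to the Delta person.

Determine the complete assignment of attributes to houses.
Solution:

House | Pet | Drink | Team | Color
----------------------------------
  1   | bird | tea | Beta | white
  2   | dog | juice | Delta | green
  3   | cat | coffee | Gamma | blue
  4   | fish | milk | Alpha | red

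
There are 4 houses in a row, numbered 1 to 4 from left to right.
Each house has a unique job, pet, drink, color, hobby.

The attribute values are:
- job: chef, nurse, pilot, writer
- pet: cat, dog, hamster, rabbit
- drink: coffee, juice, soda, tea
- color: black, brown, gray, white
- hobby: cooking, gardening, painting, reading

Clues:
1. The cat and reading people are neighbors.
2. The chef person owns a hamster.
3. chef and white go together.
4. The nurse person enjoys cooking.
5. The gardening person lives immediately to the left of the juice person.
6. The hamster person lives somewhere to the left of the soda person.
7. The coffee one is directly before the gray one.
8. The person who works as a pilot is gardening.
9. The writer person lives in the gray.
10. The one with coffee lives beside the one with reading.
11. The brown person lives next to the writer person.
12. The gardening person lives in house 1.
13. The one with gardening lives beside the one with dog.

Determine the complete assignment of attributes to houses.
Solution:

House | Job | Pet | Drink | Color | Hobby
-----------------------------------------
  1   | pilot | cat | coffee | brown | gardening
  2   | writer | dog | juice | gray | reading
  3   | chef | hamster | tea | white | painting
  4   | nurse | rabbit | soda | black | cooking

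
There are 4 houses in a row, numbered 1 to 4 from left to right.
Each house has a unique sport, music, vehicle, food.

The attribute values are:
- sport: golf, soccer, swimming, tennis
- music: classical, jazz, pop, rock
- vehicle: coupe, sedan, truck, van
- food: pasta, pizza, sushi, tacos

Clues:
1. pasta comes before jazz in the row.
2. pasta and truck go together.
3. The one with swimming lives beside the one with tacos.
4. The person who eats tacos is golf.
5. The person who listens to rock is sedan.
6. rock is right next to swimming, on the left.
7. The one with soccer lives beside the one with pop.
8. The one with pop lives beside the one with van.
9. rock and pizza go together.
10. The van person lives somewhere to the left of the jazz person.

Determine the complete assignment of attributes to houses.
Solution:

House | Sport | Music | Vehicle | Food
--------------------------------------
  1   | soccer | rock | sedan | pizza
  2   | swimming | pop | truck | pasta
  3   | golf | classical | van | tacos
  4   | tennis | jazz | coupe | sushi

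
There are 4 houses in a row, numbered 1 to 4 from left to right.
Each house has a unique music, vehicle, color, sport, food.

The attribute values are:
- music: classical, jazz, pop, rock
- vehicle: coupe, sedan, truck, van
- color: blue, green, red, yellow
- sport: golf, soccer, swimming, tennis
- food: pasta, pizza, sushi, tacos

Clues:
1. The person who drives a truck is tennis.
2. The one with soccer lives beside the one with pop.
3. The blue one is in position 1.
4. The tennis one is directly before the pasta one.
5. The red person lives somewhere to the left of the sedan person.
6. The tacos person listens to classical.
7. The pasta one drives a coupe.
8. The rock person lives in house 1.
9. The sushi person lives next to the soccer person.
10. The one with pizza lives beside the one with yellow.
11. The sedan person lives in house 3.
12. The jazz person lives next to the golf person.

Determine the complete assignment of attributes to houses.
Solution:

House | Music | Vehicle | Color | Sport | Food
----------------------------------------------
  1   | rock | truck | blue | tennis | sushi
  2   | jazz | coupe | red | soccer | pasta
  3   | pop | sedan | green | golf | pizza
  4   | classical | van | yellow | swimming | tacos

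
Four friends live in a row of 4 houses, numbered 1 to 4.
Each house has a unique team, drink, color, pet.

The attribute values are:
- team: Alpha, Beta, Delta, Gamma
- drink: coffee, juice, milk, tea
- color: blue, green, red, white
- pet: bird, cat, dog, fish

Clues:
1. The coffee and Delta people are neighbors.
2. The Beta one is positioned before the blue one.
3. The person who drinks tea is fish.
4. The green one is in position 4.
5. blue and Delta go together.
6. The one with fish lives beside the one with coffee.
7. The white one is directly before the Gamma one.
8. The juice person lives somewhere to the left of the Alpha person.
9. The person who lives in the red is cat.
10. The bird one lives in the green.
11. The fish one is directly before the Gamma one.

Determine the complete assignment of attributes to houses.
Solution:

House | Team | Drink | Color | Pet
----------------------------------
  1   | Beta | tea | white | fish
  2   | Gamma | coffee | red | cat
  3   | Delta | juice | blue | dog
  4   | Alpha | milk | green | bird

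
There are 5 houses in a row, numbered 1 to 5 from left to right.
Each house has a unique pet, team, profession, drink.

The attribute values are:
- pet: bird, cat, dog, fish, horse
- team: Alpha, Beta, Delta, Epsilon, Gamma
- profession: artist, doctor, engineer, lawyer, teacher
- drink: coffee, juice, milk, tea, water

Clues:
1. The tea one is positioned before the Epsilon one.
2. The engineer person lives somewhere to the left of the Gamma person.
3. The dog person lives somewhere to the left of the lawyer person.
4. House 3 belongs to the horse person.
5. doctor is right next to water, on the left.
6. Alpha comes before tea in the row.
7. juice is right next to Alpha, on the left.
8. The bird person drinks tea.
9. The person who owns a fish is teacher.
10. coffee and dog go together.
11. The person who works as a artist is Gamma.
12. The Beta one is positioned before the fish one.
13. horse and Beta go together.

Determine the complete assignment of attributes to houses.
Solution:

House | Pet | Team | Profession | Drink
---------------------------------------
  1   | cat | Delta | engineer | juice
  2   | dog | Alpha | doctor | coffee
  3   | horse | Beta | lawyer | water
  4   | bird | Gamma | artist | tea
  5   | fish | Epsilon | teacher | milk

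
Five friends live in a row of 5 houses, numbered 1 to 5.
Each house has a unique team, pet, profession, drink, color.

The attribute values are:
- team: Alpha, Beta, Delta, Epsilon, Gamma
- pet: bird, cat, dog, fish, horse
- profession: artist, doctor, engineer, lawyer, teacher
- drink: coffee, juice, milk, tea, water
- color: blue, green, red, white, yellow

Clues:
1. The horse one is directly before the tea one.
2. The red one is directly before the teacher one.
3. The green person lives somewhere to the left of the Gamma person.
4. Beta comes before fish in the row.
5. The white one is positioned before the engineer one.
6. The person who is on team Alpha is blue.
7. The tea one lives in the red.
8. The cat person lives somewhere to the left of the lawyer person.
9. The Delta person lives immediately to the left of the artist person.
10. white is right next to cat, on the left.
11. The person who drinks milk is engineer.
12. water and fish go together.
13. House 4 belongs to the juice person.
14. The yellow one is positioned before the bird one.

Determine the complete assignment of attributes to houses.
Solution:

House | Team | Pet | Profession | Drink | Color
-----------------------------------------------
  1   | Delta | horse | doctor | coffee | white
  2   | Beta | cat | artist | tea | red
  3   | Epsilon | fish | teacher | water | green
  4   | Gamma | dog | lawyer | juice | yellow
  5   | Alpha | bird | engineer | milk | blue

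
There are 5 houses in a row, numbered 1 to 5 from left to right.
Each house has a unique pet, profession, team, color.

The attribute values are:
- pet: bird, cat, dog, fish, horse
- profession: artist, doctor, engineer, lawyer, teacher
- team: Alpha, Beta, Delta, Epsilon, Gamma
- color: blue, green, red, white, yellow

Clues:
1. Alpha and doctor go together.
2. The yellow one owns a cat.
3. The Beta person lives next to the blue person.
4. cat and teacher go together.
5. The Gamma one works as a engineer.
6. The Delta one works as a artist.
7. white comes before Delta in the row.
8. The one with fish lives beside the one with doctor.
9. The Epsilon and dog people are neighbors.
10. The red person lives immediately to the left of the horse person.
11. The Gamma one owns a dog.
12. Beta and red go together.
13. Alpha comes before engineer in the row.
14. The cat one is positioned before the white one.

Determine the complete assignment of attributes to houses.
Solution:

House | Pet | Profession | Team | Color
---------------------------------------
  1   | fish | lawyer | Beta | red
  2   | horse | doctor | Alpha | blue
  3   | cat | teacher | Epsilon | yellow
  4   | dog | engineer | Gamma | white
  5   | bird | artist | Delta | green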